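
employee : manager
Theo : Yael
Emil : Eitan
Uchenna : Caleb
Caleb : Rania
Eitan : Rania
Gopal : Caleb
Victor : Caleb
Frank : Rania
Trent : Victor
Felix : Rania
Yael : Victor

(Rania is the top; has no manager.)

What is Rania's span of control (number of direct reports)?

4

Rania directly manages Frank, Felix, Caleb, Eitan. That is 4 direct reports.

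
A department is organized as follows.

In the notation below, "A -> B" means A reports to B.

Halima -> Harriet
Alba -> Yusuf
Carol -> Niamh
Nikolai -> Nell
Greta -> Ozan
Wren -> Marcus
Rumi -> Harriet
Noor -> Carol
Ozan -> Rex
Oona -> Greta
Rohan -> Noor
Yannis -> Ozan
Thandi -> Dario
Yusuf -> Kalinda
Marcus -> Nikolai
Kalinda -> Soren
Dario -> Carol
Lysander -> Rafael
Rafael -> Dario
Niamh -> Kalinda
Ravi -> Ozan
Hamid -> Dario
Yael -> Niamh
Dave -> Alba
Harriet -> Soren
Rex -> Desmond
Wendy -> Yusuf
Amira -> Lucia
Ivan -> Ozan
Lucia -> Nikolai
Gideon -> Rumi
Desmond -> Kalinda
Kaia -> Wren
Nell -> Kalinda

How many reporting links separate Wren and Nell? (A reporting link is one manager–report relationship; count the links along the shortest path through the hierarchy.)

3

Wren is in Nell's organization: the chain from Wren up to Nell is Wren → Marcus → Nikolai → Nell, which is 3 links.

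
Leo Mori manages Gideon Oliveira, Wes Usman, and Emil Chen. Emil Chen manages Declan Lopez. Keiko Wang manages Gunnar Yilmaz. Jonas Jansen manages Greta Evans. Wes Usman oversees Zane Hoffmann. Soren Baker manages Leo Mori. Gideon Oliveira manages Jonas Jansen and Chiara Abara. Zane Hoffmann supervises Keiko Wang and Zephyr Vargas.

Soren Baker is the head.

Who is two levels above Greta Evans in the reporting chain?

Greta Evans reports to Jonas Jansen, and Jonas Jansen reports to Gideon Oliveira. So Greta Evans's skip-level manager is Gideon Oliveira.

Gideon Oliveira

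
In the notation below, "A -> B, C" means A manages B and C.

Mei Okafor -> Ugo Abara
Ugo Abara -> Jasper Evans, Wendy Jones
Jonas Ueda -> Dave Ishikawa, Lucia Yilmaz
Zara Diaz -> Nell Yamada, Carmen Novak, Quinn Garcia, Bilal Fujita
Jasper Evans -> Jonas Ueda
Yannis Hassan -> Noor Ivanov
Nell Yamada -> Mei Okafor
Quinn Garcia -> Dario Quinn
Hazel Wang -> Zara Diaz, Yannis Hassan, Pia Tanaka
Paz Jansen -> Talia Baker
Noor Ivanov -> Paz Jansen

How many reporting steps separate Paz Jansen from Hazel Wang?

Chain from Paz Jansen up to Hazel Wang: Paz Jansen → Noor Ivanov → Yannis Hassan → Hazel Wang. That is 3 steps up, so Paz Jansen is 3 levels below Hazel Wang.

3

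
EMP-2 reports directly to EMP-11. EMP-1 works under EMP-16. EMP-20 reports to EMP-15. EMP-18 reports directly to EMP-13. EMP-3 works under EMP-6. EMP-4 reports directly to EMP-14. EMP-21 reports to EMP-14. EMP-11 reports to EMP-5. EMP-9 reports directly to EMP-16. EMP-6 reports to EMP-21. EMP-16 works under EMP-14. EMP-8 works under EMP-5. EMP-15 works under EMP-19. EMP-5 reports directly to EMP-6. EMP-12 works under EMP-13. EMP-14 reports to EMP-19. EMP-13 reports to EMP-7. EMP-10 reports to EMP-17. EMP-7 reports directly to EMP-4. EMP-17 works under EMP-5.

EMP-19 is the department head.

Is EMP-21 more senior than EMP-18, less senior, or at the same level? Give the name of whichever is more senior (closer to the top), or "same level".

EMP-21 is 2 levels below EMP-19; EMP-18 is 5. EMP-21 is higher.

EMP-21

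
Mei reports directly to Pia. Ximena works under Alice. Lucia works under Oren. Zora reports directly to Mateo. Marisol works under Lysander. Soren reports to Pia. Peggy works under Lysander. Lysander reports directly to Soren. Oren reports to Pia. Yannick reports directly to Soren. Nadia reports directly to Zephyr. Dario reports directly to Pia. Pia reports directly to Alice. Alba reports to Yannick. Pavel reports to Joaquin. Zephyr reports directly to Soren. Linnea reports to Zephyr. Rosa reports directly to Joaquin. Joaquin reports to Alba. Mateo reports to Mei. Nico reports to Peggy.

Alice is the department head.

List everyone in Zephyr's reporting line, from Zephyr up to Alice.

Zephyr reports to Soren. Soren reports to Pia. Pia reports to Alice. Alice is at the top.

Zephyr -> Soren -> Pia -> Alice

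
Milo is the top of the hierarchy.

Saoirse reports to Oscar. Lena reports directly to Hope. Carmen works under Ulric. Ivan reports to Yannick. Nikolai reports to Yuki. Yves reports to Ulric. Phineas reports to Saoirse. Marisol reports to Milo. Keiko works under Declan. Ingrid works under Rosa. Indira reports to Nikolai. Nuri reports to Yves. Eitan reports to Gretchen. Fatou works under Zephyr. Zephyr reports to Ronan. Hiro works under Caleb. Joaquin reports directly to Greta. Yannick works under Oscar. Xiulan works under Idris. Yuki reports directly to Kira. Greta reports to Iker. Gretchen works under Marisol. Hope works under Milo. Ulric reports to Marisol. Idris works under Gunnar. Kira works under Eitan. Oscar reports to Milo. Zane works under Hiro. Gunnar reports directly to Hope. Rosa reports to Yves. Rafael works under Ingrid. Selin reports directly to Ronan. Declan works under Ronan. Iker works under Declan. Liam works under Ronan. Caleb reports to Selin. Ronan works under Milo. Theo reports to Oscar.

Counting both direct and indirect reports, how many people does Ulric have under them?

Ulric directly manages Carmen, Yves. Carmen has no reports. Under Yves: Nuri, Rosa, Ingrid, Rafael (4). So Ulric's organization is 2 direct reports plus everyone under them: 1 + 5 = 6.

6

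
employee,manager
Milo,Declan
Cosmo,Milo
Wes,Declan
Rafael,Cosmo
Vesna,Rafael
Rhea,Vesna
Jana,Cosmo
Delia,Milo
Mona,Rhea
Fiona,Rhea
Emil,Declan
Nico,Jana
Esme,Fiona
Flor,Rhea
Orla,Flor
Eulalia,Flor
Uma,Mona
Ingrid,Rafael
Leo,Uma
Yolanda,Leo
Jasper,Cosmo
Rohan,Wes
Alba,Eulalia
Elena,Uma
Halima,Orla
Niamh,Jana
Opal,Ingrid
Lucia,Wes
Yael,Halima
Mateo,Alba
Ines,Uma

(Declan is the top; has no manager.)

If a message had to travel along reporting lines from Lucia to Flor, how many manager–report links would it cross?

Lucia is 2 levels below Declan, and Flor is 6 levels below Declan (their lowest common manager). The shortest path runs up from Lucia to Declan and back down to Flor: 2 + 6 = 8 links.

8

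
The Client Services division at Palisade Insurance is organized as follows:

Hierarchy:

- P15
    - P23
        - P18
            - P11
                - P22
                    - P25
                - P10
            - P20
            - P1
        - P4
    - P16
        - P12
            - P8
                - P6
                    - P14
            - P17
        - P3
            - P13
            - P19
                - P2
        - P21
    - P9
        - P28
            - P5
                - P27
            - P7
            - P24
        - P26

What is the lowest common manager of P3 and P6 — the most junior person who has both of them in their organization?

P16

P3's chain of managers is P16, P15. P6's chain of managers is P8, P12, P16, P15. The first manager that appears in both chains is P16.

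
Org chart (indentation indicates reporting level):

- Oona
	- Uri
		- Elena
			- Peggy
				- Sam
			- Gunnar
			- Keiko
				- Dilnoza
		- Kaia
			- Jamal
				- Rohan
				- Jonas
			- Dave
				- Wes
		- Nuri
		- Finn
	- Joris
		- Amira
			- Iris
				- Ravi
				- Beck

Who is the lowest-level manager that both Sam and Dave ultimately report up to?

Uri

Sam's chain of managers is Peggy, Elena, Uri, Oona. Dave's chain of managers is Kaia, Uri, Oona. The first manager that appears in both chains is Uri.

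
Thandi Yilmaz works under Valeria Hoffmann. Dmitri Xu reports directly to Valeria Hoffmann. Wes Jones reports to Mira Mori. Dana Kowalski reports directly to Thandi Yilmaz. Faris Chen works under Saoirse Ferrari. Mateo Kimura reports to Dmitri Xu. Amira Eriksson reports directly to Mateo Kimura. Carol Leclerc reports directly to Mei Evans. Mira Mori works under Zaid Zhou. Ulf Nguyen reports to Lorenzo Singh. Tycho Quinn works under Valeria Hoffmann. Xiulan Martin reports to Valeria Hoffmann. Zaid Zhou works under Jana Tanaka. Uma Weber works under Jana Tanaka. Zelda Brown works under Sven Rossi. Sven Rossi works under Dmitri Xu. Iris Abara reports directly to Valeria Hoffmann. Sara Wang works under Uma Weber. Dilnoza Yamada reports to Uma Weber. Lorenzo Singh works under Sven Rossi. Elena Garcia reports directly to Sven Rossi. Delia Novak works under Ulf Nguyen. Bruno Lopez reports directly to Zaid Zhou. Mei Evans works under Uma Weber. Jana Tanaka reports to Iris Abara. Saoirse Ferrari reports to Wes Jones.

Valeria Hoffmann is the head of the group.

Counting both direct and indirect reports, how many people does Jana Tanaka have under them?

Jana Tanaka directly manages Uma Weber, Zaid Zhou. Under Uma Weber: Dilnoza Yamada, Mei Evans, Carol Leclerc, Sara Wang (4). Under Zaid Zhou: Bruno Lopez, Mira Mori, Wes Jones, Saoirse Ferrari, Faris Chen (5). So Jana Tanaka's organization is 2 direct reports plus everyone under them: 5 + 6 = 11.

11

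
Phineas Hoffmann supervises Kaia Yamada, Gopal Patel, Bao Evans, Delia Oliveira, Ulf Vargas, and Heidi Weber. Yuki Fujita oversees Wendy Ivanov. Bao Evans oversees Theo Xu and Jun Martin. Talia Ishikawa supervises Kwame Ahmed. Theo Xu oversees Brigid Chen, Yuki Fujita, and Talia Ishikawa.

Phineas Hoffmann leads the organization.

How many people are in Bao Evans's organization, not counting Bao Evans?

7

Bao Evans directly manages Theo Xu, Jun Martin. Under Theo Xu: Talia Ishikawa, Kwame Ahmed, Yuki Fujita, Wendy Ivanov, Brigid Chen (5). Jun Martin has no reports. So Bao Evans's organization is 2 direct reports plus everyone under them: 6 + 1 = 7.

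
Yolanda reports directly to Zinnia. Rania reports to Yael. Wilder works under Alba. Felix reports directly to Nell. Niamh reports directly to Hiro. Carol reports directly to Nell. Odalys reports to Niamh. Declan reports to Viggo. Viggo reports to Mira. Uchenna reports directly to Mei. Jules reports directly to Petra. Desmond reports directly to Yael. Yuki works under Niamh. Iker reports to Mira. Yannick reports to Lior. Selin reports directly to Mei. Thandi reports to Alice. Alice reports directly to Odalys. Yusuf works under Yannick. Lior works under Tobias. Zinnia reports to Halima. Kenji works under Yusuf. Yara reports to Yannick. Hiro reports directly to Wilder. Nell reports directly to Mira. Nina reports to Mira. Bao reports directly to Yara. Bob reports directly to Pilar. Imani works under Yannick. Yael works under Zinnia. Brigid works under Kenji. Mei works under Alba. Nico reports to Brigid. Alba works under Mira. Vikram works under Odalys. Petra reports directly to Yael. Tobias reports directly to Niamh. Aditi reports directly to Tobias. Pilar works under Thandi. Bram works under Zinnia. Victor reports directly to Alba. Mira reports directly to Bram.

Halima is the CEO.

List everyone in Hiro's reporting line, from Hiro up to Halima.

Hiro -> Wilder -> Alba -> Mira -> Bram -> Zinnia -> Halima

Hiro reports to Wilder. Wilder reports to Alba. Alba reports to Mira. Mira reports to Bram. Bram reports to Zinnia. Zinnia reports to Halima. Halima is at the top.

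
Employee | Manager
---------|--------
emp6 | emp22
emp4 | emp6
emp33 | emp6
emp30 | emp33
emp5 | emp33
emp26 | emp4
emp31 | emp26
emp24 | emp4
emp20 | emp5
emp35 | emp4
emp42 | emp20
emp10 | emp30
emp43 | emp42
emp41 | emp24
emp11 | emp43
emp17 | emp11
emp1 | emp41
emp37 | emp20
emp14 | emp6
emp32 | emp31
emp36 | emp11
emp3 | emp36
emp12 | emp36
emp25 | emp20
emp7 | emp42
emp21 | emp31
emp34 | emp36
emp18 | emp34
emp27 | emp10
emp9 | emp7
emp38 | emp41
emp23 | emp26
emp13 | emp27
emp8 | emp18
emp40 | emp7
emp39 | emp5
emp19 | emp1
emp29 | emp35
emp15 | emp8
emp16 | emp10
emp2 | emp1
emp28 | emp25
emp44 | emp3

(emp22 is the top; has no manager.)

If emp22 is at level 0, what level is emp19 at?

Chain from emp19 up to emp22: emp19 → emp1 → emp41 → emp24 → emp4 → emp6 → emp22. That is 6 steps up, so emp19 is 6 levels below emp22.

6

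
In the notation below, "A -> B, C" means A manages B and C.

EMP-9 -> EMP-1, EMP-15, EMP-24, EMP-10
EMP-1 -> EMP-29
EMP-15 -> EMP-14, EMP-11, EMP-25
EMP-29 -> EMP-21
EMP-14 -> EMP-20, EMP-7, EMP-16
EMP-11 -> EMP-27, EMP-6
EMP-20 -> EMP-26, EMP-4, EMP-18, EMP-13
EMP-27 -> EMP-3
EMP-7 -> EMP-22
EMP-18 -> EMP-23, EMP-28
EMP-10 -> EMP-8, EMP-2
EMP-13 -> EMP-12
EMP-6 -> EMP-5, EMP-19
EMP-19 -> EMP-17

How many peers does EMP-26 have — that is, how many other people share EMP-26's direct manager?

3

EMP-26 reports to EMP-20. EMP-20's other direct reports are EMP-4, EMP-18, EMP-13 — 3 peers.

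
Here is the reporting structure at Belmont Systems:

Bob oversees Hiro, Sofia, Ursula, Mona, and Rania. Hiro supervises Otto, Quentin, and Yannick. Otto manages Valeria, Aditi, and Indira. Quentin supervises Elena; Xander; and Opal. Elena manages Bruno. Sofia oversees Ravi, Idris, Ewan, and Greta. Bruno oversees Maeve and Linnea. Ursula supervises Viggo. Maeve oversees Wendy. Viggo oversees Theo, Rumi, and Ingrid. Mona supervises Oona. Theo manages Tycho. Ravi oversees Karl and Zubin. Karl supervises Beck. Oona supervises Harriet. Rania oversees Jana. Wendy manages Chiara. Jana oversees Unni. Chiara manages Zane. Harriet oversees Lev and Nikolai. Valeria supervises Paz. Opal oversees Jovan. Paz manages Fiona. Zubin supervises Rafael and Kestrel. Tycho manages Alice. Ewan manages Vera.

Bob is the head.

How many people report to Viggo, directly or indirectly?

5

Viggo directly manages Theo, Rumi, Ingrid. Under Theo: Tycho, Alice (2). Rumi has no reports. Ingrid has no reports. So Viggo's organization is 3 direct reports plus everyone under them: 3 + 1 + 1 = 5.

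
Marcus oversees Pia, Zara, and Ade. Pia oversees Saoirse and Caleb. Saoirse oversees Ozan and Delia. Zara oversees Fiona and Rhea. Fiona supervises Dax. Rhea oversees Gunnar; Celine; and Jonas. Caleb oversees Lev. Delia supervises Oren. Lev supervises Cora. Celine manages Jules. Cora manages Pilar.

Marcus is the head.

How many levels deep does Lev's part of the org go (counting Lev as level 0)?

The longest chain under Lev runs Lev → Cora → Pilar, which is 2 levels below Lev.

2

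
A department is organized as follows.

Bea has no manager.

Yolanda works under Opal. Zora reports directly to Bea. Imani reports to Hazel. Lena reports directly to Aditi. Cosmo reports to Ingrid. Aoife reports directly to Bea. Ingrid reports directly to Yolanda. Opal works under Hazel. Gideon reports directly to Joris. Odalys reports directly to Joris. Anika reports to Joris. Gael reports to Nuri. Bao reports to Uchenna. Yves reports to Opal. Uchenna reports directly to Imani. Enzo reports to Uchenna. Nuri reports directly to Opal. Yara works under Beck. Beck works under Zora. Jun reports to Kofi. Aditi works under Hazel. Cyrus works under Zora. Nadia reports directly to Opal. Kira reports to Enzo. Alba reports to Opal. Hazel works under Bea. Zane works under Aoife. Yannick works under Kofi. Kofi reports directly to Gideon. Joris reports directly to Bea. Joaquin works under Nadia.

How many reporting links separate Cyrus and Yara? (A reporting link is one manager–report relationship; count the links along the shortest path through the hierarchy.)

3

Cyrus is 1 level below Zora, and Yara is 2 levels below Zora (their lowest common manager). The shortest path runs up from Cyrus to Zora and back down to Yara: 1 + 2 = 3 links.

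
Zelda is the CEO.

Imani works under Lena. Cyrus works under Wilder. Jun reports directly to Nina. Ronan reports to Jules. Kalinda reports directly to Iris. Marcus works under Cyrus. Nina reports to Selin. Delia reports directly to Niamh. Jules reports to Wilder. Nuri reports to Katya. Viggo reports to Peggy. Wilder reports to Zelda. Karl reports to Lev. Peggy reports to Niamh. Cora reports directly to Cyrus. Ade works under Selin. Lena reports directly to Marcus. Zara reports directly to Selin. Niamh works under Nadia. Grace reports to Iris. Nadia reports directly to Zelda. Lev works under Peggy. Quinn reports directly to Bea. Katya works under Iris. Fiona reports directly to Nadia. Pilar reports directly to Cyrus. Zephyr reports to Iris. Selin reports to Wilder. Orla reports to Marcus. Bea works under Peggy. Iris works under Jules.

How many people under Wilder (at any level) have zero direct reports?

12

The people in Wilder's organization with no one reporting to them are Kalinda, Grace, Zephyr, Nuri, Ronan, Orla, Imani, Pilar, Cora, Ade, Jun, Zara. That is 12.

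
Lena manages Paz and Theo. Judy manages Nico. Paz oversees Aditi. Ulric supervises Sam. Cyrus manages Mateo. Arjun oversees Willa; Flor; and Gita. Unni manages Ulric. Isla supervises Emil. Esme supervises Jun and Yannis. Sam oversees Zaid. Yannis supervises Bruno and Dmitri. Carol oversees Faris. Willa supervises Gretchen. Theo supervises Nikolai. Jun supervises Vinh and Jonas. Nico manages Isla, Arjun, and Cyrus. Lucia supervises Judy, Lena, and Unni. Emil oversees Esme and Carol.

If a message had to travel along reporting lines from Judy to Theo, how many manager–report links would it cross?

Judy is 1 level below Lucia, and Theo is 2 levels below Lucia (their lowest common manager). The shortest path runs up from Judy to Lucia and back down to Theo: 1 + 2 = 3 links.

3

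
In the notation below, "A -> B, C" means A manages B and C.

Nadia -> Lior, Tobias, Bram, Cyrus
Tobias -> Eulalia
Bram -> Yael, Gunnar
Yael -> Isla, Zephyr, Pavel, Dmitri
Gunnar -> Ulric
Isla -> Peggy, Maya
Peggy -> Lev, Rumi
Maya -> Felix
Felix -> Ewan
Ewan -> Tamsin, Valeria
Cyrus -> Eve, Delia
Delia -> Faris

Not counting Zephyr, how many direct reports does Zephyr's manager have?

3

Zephyr reports to Yael. Yael's other direct reports are Isla, Pavel, Dmitri — 3 peers.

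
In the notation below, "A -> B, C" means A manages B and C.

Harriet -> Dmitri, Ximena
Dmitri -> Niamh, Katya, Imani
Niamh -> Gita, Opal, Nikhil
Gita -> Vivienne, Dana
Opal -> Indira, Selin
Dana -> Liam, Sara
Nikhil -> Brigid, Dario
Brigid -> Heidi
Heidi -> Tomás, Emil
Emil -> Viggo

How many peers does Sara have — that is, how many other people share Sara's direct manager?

1

Sara reports to Dana. Dana's other direct reports are Liam — 1 peer.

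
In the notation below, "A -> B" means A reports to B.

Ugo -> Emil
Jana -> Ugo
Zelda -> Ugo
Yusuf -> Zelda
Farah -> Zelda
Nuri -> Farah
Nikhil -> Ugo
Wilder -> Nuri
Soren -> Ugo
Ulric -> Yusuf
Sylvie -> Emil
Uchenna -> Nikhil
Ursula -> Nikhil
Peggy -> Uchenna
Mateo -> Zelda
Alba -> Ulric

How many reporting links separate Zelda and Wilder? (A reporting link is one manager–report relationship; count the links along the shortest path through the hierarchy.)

3

Wilder is in Zelda's organization: the chain from Wilder up to Zelda is Wilder → Nuri → Farah → Zelda, which is 3 links.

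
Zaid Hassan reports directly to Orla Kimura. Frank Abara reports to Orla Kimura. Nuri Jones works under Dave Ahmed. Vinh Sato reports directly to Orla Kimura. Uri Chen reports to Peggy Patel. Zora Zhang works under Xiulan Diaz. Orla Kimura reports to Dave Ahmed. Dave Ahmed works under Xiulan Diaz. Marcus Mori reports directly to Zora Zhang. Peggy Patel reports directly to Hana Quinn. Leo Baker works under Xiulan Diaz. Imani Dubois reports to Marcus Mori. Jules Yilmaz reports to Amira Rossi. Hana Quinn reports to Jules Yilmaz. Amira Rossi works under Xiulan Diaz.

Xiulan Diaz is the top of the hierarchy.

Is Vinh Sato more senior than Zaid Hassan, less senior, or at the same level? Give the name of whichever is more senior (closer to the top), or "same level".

Both Vinh Sato and Zaid Hassan are 3 levels below Xiulan Diaz.

same level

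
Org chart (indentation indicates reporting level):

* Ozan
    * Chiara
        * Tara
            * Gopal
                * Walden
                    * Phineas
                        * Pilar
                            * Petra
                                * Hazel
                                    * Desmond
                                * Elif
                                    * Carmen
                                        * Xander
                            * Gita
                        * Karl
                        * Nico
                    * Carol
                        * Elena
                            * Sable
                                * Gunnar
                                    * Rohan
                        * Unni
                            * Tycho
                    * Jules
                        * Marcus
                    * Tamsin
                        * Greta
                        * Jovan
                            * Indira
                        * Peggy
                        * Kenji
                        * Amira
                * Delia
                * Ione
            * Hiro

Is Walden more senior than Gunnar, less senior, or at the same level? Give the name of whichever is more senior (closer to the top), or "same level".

Walden is 4 levels below Ozan; Gunnar is 8. Walden is higher.

Walden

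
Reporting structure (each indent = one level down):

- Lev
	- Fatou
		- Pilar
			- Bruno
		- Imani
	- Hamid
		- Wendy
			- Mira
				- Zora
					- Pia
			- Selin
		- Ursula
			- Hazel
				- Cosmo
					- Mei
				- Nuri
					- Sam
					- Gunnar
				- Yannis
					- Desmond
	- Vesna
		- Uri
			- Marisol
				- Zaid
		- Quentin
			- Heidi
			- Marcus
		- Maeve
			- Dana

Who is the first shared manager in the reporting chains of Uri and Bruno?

Lev

Uri's chain of managers is Vesna, Lev. Bruno's chain of managers is Pilar, Fatou, Lev. The first manager that appears in both chains is Lev.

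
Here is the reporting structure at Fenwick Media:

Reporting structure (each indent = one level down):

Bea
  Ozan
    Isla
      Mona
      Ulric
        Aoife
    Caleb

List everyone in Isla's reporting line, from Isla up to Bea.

Isla -> Ozan -> Bea

Isla reports to Ozan. Ozan reports to Bea. Bea is at the top.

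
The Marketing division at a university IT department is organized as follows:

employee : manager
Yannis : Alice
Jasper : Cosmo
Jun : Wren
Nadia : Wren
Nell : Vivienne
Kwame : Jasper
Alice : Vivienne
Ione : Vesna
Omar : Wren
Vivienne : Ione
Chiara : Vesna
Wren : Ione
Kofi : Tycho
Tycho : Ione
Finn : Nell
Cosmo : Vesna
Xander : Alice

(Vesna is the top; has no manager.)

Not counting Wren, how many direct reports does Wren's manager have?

Wren reports to Ione. Ione's other direct reports are Vivienne, Tycho — 2 peers.

2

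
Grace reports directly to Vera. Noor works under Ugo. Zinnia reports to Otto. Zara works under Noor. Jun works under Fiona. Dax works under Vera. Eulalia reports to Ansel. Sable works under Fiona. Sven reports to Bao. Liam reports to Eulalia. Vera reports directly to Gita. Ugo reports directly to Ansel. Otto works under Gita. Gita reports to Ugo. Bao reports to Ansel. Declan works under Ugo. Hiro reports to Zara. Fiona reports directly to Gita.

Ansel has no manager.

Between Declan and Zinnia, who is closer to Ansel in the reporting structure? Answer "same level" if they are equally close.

Declan

Declan is 2 levels below Ansel; Zinnia is 4. Declan is higher.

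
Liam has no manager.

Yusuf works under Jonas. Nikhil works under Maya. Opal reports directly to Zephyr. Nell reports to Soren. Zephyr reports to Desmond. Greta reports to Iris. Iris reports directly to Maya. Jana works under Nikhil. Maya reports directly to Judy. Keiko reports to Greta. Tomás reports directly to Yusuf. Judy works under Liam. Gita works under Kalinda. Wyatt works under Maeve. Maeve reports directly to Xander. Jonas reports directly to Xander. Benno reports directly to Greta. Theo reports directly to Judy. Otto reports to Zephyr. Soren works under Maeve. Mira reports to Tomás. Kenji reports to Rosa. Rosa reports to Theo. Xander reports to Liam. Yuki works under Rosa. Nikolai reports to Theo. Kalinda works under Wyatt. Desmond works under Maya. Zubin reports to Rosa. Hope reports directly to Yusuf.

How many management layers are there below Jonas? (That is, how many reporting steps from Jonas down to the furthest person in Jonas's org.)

3

The longest chain under Jonas runs Jonas → Yusuf → Tomás → Mira, which is 3 levels below Jonas.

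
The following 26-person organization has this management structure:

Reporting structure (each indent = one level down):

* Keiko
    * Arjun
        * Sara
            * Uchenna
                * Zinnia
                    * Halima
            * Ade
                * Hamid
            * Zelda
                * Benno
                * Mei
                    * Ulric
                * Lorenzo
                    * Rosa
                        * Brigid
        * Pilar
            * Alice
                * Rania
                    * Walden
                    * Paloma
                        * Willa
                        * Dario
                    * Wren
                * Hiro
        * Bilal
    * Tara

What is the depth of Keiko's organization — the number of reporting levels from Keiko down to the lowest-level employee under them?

6

The longest chain under Keiko runs Keiko → Arjun → Pilar → Alice → Rania → Paloma → Dario, which is 6 levels below Keiko.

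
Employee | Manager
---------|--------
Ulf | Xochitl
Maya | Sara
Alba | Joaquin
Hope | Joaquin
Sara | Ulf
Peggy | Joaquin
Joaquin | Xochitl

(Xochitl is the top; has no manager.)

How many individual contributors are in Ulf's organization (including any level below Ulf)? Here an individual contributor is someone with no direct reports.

1

The only person in Ulf's organization with no one reporting to them is Maya. That is 1.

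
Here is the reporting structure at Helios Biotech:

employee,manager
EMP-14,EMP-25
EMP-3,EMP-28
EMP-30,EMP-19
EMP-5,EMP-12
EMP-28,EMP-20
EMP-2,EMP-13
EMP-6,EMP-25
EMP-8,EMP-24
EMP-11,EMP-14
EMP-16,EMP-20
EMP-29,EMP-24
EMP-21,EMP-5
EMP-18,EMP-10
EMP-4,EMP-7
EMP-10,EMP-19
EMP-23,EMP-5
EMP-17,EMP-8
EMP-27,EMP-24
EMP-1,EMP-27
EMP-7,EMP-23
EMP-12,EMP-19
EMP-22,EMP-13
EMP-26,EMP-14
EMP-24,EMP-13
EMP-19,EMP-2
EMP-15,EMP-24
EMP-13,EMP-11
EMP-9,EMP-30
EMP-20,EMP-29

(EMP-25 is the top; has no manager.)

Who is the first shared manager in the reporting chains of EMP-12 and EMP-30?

EMP-19

EMP-12's chain of managers is EMP-19, EMP-2, EMP-13, EMP-11, EMP-14, EMP-25. EMP-30's chain of managers is EMP-19, EMP-2, EMP-13, EMP-11, EMP-14, EMP-25. The first manager that appears in both chains is EMP-19.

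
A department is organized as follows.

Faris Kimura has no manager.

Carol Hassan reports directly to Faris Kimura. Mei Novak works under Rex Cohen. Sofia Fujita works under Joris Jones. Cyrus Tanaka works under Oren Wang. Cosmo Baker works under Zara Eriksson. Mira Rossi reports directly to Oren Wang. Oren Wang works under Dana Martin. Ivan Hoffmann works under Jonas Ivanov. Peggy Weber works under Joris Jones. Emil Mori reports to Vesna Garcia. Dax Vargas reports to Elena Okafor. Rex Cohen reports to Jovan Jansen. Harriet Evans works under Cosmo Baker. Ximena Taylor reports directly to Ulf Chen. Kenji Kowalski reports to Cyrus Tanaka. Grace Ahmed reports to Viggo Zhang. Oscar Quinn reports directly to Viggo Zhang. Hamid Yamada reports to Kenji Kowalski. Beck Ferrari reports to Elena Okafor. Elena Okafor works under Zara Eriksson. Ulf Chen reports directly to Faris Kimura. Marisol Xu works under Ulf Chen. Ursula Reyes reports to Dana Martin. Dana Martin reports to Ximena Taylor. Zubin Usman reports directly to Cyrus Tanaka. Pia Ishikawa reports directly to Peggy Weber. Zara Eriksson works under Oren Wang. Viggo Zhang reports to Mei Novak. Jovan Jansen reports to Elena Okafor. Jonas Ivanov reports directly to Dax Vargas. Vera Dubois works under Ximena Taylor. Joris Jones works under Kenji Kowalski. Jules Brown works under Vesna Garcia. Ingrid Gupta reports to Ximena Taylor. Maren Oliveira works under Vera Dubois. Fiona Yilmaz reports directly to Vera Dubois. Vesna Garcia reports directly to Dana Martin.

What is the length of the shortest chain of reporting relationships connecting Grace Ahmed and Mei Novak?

Grace Ahmed is in Mei Novak's organization: the chain from Grace Ahmed up to Mei Novak is Grace Ahmed → Viggo Zhang → Mei Novak, which is 2 links.

2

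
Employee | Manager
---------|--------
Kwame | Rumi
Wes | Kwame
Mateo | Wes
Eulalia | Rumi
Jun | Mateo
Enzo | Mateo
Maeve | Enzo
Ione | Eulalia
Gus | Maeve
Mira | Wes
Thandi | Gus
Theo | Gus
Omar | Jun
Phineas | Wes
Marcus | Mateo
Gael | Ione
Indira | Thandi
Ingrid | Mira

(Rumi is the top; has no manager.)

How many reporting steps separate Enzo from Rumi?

Chain from Enzo up to Rumi: Enzo → Mateo → Wes → Kwame → Rumi. That is 4 steps up, so Enzo is 4 levels below Rumi.

4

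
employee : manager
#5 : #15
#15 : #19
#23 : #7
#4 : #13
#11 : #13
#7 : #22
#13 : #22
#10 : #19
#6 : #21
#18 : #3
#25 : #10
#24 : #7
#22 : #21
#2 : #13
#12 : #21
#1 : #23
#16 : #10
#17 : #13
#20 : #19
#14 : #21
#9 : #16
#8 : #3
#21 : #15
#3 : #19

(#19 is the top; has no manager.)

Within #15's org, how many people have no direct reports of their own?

The people in #15's organization with no one reporting to them are #5, #6, #12, #2, #17, #11, #4, #24, #1, #14. That is 10.

10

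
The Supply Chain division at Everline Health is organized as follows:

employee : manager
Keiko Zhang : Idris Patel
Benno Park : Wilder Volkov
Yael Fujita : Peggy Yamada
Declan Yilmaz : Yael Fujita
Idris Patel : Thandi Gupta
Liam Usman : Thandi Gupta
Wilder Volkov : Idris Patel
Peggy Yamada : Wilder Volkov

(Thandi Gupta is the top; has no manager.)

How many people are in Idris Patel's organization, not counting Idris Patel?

6

Idris Patel directly manages Wilder Volkov, Keiko Zhang. Under Wilder Volkov: Peggy Yamada, Yael Fujita, Declan Yilmaz, Benno Park (4). Keiko Zhang has no reports. So Idris Patel's organization is 2 direct reports plus everyone under them: 5 + 1 = 6.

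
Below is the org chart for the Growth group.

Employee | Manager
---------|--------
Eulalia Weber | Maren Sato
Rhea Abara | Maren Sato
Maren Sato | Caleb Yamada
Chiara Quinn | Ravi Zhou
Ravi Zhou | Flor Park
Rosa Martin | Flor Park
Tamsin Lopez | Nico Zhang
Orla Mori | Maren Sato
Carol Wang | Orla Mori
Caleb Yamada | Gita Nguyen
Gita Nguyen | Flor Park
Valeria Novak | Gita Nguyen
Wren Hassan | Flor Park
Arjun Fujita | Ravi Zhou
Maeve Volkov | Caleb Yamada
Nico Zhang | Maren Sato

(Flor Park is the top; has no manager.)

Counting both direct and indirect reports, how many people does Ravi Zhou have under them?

Ravi Zhou directly manages Arjun Fujita, Chiara Quinn. Arjun Fujita has no reports. Chiara Quinn has no reports. So Ravi Zhou's organization is 2 direct reports plus everyone under them: 1 + 1 = 2.

2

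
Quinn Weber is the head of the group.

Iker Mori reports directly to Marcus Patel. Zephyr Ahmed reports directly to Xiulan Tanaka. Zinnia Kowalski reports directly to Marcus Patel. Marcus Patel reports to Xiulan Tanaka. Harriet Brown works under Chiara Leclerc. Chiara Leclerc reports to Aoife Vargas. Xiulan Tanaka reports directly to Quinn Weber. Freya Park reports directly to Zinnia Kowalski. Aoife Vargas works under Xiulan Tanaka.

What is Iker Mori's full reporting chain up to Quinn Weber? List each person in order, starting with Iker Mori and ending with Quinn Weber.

Iker Mori -> Marcus Patel -> Xiulan Tanaka -> Quinn Weber

Iker Mori reports to Marcus Patel. Marcus Patel reports to Xiulan Tanaka. Xiulan Tanaka reports to Quinn Weber. Quinn Weber is at the top.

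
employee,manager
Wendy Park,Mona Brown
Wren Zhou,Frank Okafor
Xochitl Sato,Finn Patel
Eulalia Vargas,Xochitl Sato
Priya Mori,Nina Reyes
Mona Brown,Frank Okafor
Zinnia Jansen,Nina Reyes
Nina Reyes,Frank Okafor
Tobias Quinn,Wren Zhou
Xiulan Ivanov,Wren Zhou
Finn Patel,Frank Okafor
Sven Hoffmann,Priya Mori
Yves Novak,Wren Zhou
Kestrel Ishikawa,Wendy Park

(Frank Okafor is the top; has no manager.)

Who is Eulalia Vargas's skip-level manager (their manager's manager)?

Finn Patel

Eulalia Vargas reports to Xochitl Sato, and Xochitl Sato reports to Finn Patel. So Eulalia Vargas's skip-level manager is Finn Patel.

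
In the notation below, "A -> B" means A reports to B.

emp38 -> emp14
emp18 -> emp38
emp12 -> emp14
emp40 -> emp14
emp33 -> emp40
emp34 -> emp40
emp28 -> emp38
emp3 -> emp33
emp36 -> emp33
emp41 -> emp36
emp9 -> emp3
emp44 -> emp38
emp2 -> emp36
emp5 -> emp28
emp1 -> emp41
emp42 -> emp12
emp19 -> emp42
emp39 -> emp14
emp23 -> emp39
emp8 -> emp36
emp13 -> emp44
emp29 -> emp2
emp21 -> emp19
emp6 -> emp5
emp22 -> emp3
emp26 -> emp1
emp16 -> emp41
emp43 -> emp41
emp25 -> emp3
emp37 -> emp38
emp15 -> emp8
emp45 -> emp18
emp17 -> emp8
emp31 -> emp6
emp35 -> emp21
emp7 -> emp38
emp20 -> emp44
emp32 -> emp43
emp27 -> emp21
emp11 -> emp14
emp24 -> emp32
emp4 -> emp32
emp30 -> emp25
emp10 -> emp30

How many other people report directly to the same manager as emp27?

emp27 reports to emp21. emp21's other direct reports are emp35 — 1 peer.

1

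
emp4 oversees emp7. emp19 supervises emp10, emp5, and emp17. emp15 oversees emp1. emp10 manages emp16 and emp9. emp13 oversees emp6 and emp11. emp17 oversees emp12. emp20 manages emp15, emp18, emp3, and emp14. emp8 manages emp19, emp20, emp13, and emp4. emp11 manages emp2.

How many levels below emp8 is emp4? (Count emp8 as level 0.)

Chain from emp4 up to emp8: emp4 → emp8. That is 1 step up, so emp4 is 1 level below emp8.

1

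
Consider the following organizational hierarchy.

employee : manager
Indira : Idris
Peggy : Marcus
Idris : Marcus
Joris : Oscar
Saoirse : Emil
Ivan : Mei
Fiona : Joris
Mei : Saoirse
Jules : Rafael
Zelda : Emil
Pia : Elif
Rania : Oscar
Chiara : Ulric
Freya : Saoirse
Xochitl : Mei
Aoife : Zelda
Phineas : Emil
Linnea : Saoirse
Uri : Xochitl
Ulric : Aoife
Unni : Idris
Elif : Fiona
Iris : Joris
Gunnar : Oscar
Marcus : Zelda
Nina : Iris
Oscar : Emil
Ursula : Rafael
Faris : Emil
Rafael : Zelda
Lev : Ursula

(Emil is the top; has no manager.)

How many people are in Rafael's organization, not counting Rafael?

3

Rafael directly manages Ursula, Jules. Under Ursula: Lev (1). Jules has no reports. So Rafael's organization is 2 direct reports plus everyone under them: 2 + 1 = 3.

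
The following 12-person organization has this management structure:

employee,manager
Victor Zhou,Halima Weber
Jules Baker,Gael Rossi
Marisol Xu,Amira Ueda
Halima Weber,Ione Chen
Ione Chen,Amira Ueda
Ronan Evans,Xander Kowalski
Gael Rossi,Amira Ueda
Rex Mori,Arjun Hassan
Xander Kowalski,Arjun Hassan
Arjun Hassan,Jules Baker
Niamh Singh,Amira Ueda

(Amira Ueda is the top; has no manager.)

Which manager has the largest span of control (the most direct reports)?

Amira Ueda

Direct-report counts: Amira Ueda has 4; Gael Rossi has 1; Jules Baker has 1; Arjun Hassan has 2; Xander Kowalski has 1; Ione Chen has 1; Halima Weber has 1. The largest is 4, held by Amira Ueda.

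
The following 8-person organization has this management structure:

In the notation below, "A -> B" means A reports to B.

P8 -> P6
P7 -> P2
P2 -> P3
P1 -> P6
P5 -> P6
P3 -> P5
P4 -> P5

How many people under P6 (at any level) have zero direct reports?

The people in P6's organization with no one reporting to them are P8, P4, P7, P1. That is 4.

4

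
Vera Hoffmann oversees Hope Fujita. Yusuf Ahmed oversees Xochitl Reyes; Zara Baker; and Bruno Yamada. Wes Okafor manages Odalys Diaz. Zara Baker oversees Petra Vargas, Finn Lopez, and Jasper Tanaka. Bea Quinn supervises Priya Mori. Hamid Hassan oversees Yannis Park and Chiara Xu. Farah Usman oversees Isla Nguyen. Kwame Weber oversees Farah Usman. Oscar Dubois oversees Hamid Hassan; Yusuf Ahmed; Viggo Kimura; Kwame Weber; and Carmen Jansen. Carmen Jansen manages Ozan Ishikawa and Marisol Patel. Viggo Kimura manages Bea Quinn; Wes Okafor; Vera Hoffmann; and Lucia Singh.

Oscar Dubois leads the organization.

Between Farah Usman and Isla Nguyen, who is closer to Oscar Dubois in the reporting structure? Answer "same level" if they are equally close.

Farah Usman is 2 levels below Oscar Dubois; Isla Nguyen is 3. Farah Usman is higher.

Farah Usman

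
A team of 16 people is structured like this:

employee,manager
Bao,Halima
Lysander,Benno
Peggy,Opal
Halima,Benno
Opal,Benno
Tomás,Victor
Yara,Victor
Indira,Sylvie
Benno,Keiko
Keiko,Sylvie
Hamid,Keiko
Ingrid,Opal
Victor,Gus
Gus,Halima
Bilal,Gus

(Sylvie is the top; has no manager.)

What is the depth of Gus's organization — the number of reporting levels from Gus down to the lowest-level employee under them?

2

The longest chain under Gus runs Gus → Victor → Tomás, which is 2 levels below Gus.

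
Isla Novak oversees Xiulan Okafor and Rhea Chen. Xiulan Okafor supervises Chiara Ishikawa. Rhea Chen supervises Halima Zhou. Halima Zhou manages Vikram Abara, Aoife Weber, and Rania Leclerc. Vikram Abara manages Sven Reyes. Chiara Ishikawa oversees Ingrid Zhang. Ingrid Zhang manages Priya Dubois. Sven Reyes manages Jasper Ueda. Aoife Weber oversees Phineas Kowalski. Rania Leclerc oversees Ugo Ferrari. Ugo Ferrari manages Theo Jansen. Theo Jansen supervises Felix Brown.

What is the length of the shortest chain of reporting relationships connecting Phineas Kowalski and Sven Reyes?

Phineas Kowalski is 2 levels below Halima Zhou, and Sven Reyes is 2 levels below Halima Zhou (their lowest common manager). The shortest path runs up from Phineas Kowalski to Halima Zhou and back down to Sven Reyes: 2 + 2 = 4 links.

4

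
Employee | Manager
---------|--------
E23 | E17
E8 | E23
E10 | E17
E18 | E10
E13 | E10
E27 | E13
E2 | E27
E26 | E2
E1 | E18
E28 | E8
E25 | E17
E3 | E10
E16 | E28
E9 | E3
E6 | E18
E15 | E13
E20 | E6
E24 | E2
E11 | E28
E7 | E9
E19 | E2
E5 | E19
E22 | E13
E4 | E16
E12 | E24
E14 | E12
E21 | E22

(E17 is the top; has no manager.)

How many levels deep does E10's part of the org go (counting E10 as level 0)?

The longest chain under E10 runs E10 → E13 → E27 → E2 → E24 → E12 → E14, which is 6 levels below E10.

6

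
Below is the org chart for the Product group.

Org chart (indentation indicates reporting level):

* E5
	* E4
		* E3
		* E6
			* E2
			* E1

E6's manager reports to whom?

E6 reports to E4, and E4 reports to E5. So E6's skip-level manager is E5.

E5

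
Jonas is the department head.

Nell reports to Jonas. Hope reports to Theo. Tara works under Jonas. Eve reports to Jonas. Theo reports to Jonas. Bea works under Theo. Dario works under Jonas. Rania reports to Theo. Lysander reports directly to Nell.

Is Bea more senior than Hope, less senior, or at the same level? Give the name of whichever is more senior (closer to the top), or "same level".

same level

Both Bea and Hope are 2 levels below Jonas.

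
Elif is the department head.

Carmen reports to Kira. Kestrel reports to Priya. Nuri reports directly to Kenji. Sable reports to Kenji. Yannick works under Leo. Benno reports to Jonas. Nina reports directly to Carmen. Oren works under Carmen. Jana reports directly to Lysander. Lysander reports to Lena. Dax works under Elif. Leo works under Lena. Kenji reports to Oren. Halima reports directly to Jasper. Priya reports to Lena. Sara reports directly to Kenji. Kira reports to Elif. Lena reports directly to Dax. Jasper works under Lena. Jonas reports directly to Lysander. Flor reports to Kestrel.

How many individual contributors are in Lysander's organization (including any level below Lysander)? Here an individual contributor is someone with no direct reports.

The people in Lysander's organization with no one reporting to them are Jana, Benno. That is 2.

2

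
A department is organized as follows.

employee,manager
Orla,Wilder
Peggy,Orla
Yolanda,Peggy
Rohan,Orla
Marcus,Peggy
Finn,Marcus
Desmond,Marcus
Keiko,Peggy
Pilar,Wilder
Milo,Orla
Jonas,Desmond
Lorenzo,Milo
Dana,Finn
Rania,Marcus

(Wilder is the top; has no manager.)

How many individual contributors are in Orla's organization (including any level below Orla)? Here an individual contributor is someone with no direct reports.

The people in Orla's organization with no one reporting to them are Lorenzo, Rohan, Keiko, Rania, Jonas, Dana, Yolanda. That is 7.

7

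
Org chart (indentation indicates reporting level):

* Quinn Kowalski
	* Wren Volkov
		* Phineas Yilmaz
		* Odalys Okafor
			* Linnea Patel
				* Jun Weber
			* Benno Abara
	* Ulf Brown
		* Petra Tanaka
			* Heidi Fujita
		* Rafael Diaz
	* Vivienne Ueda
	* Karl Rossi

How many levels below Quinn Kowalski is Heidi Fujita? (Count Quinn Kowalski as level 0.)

3

Chain from Heidi Fujita up to Quinn Kowalski: Heidi Fujita → Petra Tanaka → Ulf Brown → Quinn Kowalski. That is 3 steps up, so Heidi Fujita is 3 levels below Quinn Kowalski.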